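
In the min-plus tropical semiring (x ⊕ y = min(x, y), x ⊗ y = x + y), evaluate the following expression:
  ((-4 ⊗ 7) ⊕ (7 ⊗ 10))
((-4 ⊗ 7) ⊕ (7 ⊗ 10)) = 3

Expand innermost to outermost. Recall ⊕ takes the minimum of its arguments and ⊗ takes their sum. Working out the expression ((-4 ⊗ 7) ⊕ (7 ⊗ 10)) gives 3.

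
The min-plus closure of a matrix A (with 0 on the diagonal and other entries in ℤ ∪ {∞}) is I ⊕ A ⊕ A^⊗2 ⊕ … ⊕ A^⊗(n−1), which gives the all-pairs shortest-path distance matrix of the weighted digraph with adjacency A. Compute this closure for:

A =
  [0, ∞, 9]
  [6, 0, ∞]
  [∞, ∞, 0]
Closure =
  [0, ∞, 9]
  [6, 0, 15]
  [∞, ∞, 0]

This is the Floyd-Warshall all-pairs shortest-path computation. For each intermediate vertex k = 0, 1, …, 2, update dist[i][j] ← min(dist[i][j], dist[i][k] + dist[k][j]). The final matrix gives, for each (i, j), the minimum total weight of any directed path from i to j (possibly empty when i = j).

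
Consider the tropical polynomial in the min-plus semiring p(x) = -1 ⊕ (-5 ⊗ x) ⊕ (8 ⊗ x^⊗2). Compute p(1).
p(1) = -4

A tropical monomial a ⊗ x^⊗i evaluates to a + i · x. Evaluating each term at x = 1:
  Term 0 contributes -1 + 0 · 1 = -1
  Term 1 contributes -5 + 1 · 1 = -4
  Term 2 contributes 8 + 2 · 1 = 10
p(1) = ⊕ of these = min[-1, -4, 10] = -4.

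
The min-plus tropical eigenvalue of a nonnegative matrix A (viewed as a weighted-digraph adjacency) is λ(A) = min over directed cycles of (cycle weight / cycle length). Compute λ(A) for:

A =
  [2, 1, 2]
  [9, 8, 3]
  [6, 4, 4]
λ(A) = 2

Enumerate directed cycles and compute their means (weight / length). Sample:
  cycle 0 → 0: weight = 2, length = 1, mean = 2/1 ≈ 2.000
  cycle 1 → 1: weight = 8, length = 1, mean = 8/1 ≈ 8.000
  cycle 2 → 2: weight = 4, length = 1, mean = 4/1 ≈ 4.000
  cycle 0 → 1 → 0: weight = 10, length = 2, mean = 10/2 ≈ 5.000
  cycle 0 → 2 → 0: weight = 8, length = 2, mean = 8/2 ≈ 4.000
  cycle 1 → 0 → 1: weight = 10, length = 2, mean = 10/2 ≈ 5.000
Minimum mean = 2.000, attained e.g. along the cycle 0 → 0 with weight 2 and length 1. So λ(A) = 2/1 = 2.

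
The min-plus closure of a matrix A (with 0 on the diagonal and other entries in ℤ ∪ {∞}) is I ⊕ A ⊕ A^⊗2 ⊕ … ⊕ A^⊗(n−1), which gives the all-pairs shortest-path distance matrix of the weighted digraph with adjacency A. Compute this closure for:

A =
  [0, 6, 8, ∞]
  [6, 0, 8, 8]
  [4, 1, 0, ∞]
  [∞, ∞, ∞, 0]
Closure =
  [0, 6, 8, 14]
  [6, 0, 8, 8]
  [4, 1, 0, 9]
  [∞, ∞, ∞, 0]

This is the Floyd-Warshall all-pairs shortest-path computation. For each intermediate vertex k = 0, 1, …, 3, update dist[i][j] ← min(dist[i][j], dist[i][k] + dist[k][j]). The final matrix gives, for each (i, j), the minimum total weight of any directed path from i to j (possibly empty when i = j).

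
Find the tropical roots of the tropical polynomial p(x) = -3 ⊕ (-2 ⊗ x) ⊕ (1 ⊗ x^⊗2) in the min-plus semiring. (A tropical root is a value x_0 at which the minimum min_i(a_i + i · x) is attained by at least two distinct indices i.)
Roots: {-3, -1}

Each tropical root is a break point of the lower envelope of the lines y = a_i + i · x (there are 3 lines, with slopes 0, 1, ..., 2). Only the lines that attain the minimum somewhere contribute to roots; other lines are dominated. Here the surviving (envelope) indices are i = 2, i = 1, i = 0.
Intersections between consecutive envelope lines give the roots: for adjacent envelope indices i < j the intersection is x = (a_i − a_j) / (j − i). Reading off the sorted break points: {-3, -1}.
Verification: at each break x_0, at least two indices attain the minimum of min_i(a_i + i · x_0).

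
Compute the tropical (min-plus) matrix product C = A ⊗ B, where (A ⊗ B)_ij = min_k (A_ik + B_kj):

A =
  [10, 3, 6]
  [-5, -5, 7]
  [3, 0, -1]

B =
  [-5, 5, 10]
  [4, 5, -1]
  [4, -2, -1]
A ⊗ B =
  [5, 4, 2]
  [-10, 0, -6]
  [-2, -3, -2]

Apply the min-plus product entry-by-entry:
  C[0][0] = min over k of (A[0][0] + B[0][0] = 10 + -5 = 5, A[0][1] + B[1][0] = 3 + 4 = 7, A[0][2] + B[2][0] = 6 + 4 = 10) = 5 (attained at k = 0)
  C[0][1] = min over k of (A[0][0] + B[0][1] = 10 + 5 = 15, A[0][1] + B[1][1] = 3 + 5 = 8, A[0][2] + B[2][1] = 6 + -2 = 4) = 4 (attained at k = 2)
  C[0][2] = min over k of (A[0][0] + B[0][2] = 10 + 10 = 20, A[0][1] + B[1][2] = 3 + -1 = 2, A[0][2] + B[2][2] = 6 + -1 = 5) = 2 (attained at k = 1)
  C[1][0] = min over k of (A[1][0] + B[0][0] = -5 + -5 = -10, A[1][1] + B[1][0] = -5 + 4 = -1, A[1][2] + B[2][0] = 7 + 4 = 11) = -10 (attained at k = 0)
  C[1][1] = min over k of (A[1][0] + B[0][1] = -5 + 5 = 0, A[1][1] + B[1][1] = -5 + 5 = 0, A[1][2] + B[2][1] = 7 + -2 = 5) = 0 (attained at k = 0)
  C[1][2] = min over k of (A[1][0] + B[0][2] = -5 + 10 = 5, A[1][1] + B[1][2] = -5 + -1 = -6, A[1][2] + B[2][2] = 7 + -1 = 6) = -6 (attained at k = 1)
  C[2][0] = min over k of (A[2][0] + B[0][0] = 3 + -5 = -2, A[2][1] + B[1][0] = 0 + 4 = 4, A[2][2] + B[2][0] = -1 + 4 = 3) = -2 (attained at k = 0)
  C[2][1] = min over k of (A[2][0] + B[0][1] = 3 + 5 = 8, A[2][1] + B[1][1] = 0 + 5 = 5, A[2][2] + B[2][1] = -1 + -2 = -3) = -3 (attained at k = 2)
  C[2][2] = min over k of (A[2][0] + B[0][2] = 3 + 10 = 13, A[2][1] + B[1][2] = 0 + -1 = -1, A[2][2] + B[2][2] = -1 + -1 = -2) = -2 (attained at k = 2)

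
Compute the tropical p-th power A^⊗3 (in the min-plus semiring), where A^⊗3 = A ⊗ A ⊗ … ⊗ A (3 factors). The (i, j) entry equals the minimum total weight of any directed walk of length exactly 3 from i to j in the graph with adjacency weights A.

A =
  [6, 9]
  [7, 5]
A^⊗3 =
  [18, 19]
  [17, 15]

Each entry (A^⊗3)_ij equals the minimum over all length-3 walks i = v_0 → v_1 → … → v_3 = j of Σ_t A[v_t][v_{t+1}]. For example, for (i, j) = (0, 1) we minimise over 4 possible intermediate vertex sequences; the minimum is 19, attained along the walk 0 → 1 → 1 → 1.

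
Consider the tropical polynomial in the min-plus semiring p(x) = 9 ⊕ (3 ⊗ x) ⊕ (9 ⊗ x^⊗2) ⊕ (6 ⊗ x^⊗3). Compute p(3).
p(3) = 6

A tropical monomial a ⊗ x^⊗i evaluates to a + i · x. Evaluating each term at x = 3:
  Term 0 contributes 9 + 0 · 3 = 9
  Term 1 contributes 3 + 1 · 3 = 6
  Term 2 contributes 9 + 2 · 3 = 15
  Term 3 contributes 6 + 3 · 3 = 15
p(3) = ⊕ of these = min[9, 6, 15, 15] = 6.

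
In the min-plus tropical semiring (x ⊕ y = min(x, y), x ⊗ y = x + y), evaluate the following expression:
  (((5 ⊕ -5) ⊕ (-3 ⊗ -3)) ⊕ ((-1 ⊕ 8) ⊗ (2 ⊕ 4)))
(((5 ⊕ -5) ⊕ (-3 ⊗ -3)) ⊕ ((-1 ⊕ 8) ⊗ (2 ⊕ 4))) = -6

Expand innermost to outermost. Recall ⊕ takes the minimum of its arguments and ⊗ takes their sum. Working out the expression (((5 ⊕ -5) ⊕ (-3 ⊗ -3)) ⊕ ((-1 ⊕ 8) ⊗ (2 ⊕ 4))) gives -6.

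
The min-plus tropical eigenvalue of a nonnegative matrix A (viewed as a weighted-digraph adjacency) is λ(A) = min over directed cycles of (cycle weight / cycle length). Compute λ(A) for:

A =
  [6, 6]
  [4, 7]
λ(A) = 5

Enumerate directed cycles and compute their means (weight / length). Sample:
  cycle 0 → 0: weight = 6, length = 1, mean = 6/1 ≈ 6.000
  cycle 1 → 1: weight = 7, length = 1, mean = 7/1 ≈ 7.000
  cycle 0 → 1 → 0: weight = 10, length = 2, mean = 10/2 ≈ 5.000
  cycle 1 → 0 → 1: weight = 10, length = 2, mean = 10/2 ≈ 5.000
Minimum mean = 5.000, attained e.g. along the cycle 0 → 1 → 0 with weight 10 and length 2. So λ(A) = 10/2 = 5.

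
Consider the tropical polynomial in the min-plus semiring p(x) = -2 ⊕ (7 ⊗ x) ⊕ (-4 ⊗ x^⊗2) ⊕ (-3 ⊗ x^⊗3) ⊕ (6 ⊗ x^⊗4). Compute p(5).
p(5) = -2

A tropical monomial a ⊗ x^⊗i evaluates to a + i · x. Evaluating each term at x = 5:
  Term 0 contributes -2 + 0 · 5 = -2
  Term 1 contributes 7 + 1 · 5 = 12
  Term 2 contributes -4 + 2 · 5 = 6
  Term 3 contributes -3 + 3 · 5 = 12
  Term 4 contributes 6 + 4 · 5 = 26
p(5) = ⊕ of these = min[-2, 12, 6, 12, 26] = -2.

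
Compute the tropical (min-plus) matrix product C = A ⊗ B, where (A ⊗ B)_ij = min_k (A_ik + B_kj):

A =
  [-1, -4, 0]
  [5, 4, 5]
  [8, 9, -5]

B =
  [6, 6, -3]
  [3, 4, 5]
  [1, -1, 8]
A ⊗ B =
  [-1, -1, -4]
  [6, 4, 2]
  [-4, -6, 3]

Apply the min-plus product entry-by-entry:
  C[0][0] = min over k of (A[0][0] + B[0][0] = -1 + 6 = 5, A[0][1] + B[1][0] = -4 + 3 = -1, A[0][2] + B[2][0] = 0 + 1 = 1) = -1 (attained at k = 1)
  C[0][1] = min over k of (A[0][0] + B[0][1] = -1 + 6 = 5, A[0][1] + B[1][1] = -4 + 4 = 0, A[0][2] + B[2][1] = 0 + -1 = -1) = -1 (attained at k = 2)
  C[0][2] = min over k of (A[0][0] + B[0][2] = -1 + -3 = -4, A[0][1] + B[1][2] = -4 + 5 = 1, A[0][2] + B[2][2] = 0 + 8 = 8) = -4 (attained at k = 0)
  C[1][0] = min over k of (A[1][0] + B[0][0] = 5 + 6 = 11, A[1][1] + B[1][0] = 4 + 3 = 7, A[1][2] + B[2][0] = 5 + 1 = 6) = 6 (attained at k = 2)
  C[1][1] = min over k of (A[1][0] + B[0][1] = 5 + 6 = 11, A[1][1] + B[1][1] = 4 + 4 = 8, A[1][2] + B[2][1] = 5 + -1 = 4) = 4 (attained at k = 2)
  C[1][2] = min over k of (A[1][0] + B[0][2] = 5 + -3 = 2, A[1][1] + B[1][2] = 4 + 5 = 9, A[1][2] + B[2][2] = 5 + 8 = 13) = 2 (attained at k = 0)
  C[2][0] = min over k of (A[2][0] + B[0][0] = 8 + 6 = 14, A[2][1] + B[1][0] = 9 + 3 = 12, A[2][2] + B[2][0] = -5 + 1 = -4) = -4 (attained at k = 2)
  C[2][1] = min over k of (A[2][0] + B[0][1] = 8 + 6 = 14, A[2][1] + B[1][1] = 9 + 4 = 13, A[2][2] + B[2][1] = -5 + -1 = -6) = -6 (attained at k = 2)
  C[2][2] = min over k of (A[2][0] + B[0][2] = 8 + -3 = 5, A[2][1] + B[1][2] = 9 + 5 = 14, A[2][2] + B[2][2] = -5 + 8 = 3) = 3 (attained at k = 2)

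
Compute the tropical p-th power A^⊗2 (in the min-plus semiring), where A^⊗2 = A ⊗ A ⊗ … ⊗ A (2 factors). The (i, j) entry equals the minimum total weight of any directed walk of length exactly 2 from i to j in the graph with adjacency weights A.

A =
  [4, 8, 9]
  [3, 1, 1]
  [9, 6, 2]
A^⊗2 =
  [8, 9, 9]
  [4, 2, 2]
  [9, 7, 4]

Each entry (A^⊗2)_ij equals the minimum over all length-2 walks i = v_0 → v_1 → … → v_2 = j of Σ_t A[v_t][v_{t+1}]. For example, for (i, j) = (0, 2) we minimise over 3 possible intermediate vertex sequences; the minimum is 9, attained along the walk 0 → 1 → 2.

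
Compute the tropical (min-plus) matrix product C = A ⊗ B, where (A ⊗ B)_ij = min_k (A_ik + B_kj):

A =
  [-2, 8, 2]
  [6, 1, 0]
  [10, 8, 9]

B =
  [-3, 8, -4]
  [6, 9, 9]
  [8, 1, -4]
A ⊗ B =
  [-5, 3, -6]
  [3, 1, -4]
  [7, 10, 5]

Apply the min-plus product entry-by-entry:
  C[0][0] = min over k of (A[0][0] + B[0][0] = -2 + -3 = -5, A[0][1] + B[1][0] = 8 + 6 = 14, A[0][2] + B[2][0] = 2 + 8 = 10) = -5 (attained at k = 0)
  C[0][1] = min over k of (A[0][0] + B[0][1] = -2 + 8 = 6, A[0][1] + B[1][1] = 8 + 9 = 17, A[0][2] + B[2][1] = 2 + 1 = 3) = 3 (attained at k = 2)
  C[0][2] = min over k of (A[0][0] + B[0][2] = -2 + -4 = -6, A[0][1] + B[1][2] = 8 + 9 = 17, A[0][2] + B[2][2] = 2 + -4 = -2) = -6 (attained at k = 0)
  C[1][0] = min over k of (A[1][0] + B[0][0] = 6 + -3 = 3, A[1][1] + B[1][0] = 1 + 6 = 7, A[1][2] + B[2][0] = 0 + 8 = 8) = 3 (attained at k = 0)
  C[1][1] = min over k of (A[1][0] + B[0][1] = 6 + 8 = 14, A[1][1] + B[1][1] = 1 + 9 = 10, A[1][2] + B[2][1] = 0 + 1 = 1) = 1 (attained at k = 2)
  C[1][2] = min over k of (A[1][0] + B[0][2] = 6 + -4 = 2, A[1][1] + B[1][2] = 1 + 9 = 10, A[1][2] + B[2][2] = 0 + -4 = -4) = -4 (attained at k = 2)
  C[2][0] = min over k of (A[2][0] + B[0][0] = 10 + -3 = 7, A[2][1] + B[1][0] = 8 + 6 = 14, A[2][2] + B[2][0] = 9 + 8 = 17) = 7 (attained at k = 0)
  C[2][1] = min over k of (A[2][0] + B[0][1] = 10 + 8 = 18, A[2][1] + B[1][1] = 8 + 9 = 17, A[2][2] + B[2][1] = 9 + 1 = 10) = 10 (attained at k = 2)
  C[2][2] = min over k of (A[2][0] + B[0][2] = 10 + -4 = 6, A[2][1] + B[1][2] = 8 + 9 = 17, A[2][2] + B[2][2] = 9 + -4 = 5) = 5 (attained at k = 2)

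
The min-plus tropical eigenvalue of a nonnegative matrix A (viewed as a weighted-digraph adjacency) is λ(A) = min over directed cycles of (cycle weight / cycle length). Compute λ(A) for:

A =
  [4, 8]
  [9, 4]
λ(A) = 4

Enumerate directed cycles and compute their means (weight / length). Sample:
  cycle 0 → 0: weight = 4, length = 1, mean = 4/1 ≈ 4.000
  cycle 1 → 1: weight = 4, length = 1, mean = 4/1 ≈ 4.000
  cycle 0 → 1 → 0: weight = 17, length = 2, mean = 17/2 ≈ 8.500
  cycle 1 → 0 → 1: weight = 17, length = 2, mean = 17/2 ≈ 8.500
Minimum mean = 4.000, attained e.g. along the cycle 0 → 0 with weight 4 and length 1. So λ(A) = 4/1 = 4.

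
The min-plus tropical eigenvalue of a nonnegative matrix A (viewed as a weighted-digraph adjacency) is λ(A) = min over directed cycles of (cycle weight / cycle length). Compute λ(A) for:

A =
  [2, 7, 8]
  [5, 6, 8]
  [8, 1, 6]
λ(A) = 2

Enumerate directed cycles and compute their means (weight / length). Sample:
  cycle 0 → 0: weight = 2, length = 1, mean = 2/1 ≈ 2.000
  cycle 1 → 1: weight = 6, length = 1, mean = 6/1 ≈ 6.000
  cycle 2 → 2: weight = 6, length = 1, mean = 6/1 ≈ 6.000
  cycle 0 → 1 → 0: weight = 12, length = 2, mean = 12/2 ≈ 6.000
  cycle 0 → 2 → 0: weight = 16, length = 2, mean = 16/2 ≈ 8.000
  cycle 1 → 0 → 1: weight = 12, length = 2, mean = 12/2 ≈ 6.000
Minimum mean = 2.000, attained e.g. along the cycle 0 → 0 with weight 2 and length 1. So λ(A) = 2/1 = 2.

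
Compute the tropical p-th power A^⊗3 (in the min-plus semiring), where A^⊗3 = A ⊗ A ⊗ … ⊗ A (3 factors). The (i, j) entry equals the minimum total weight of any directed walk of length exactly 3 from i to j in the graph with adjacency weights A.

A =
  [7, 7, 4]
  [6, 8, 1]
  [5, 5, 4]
A^⊗3 =
  [13, 13, 10]
  [10, 10, 7]
  [11, 11, 10]

Each entry (A^⊗3)_ij equals the minimum over all length-3 walks i = v_0 → v_1 → … → v_3 = j of Σ_t A[v_t][v_{t+1}]. For example, for (i, j) = (0, 2) we minimise over 9 possible intermediate vertex sequences; the minimum is 10, attained along the walk 0 → 2 → 1 → 2.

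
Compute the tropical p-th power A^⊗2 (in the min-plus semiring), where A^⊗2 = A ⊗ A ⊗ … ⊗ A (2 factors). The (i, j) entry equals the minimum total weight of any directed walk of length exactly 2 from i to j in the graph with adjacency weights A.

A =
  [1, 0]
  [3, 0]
A^⊗2 =
  [2, 0]
  [3, 0]

Each entry (A^⊗2)_ij equals the minimum over all length-2 walks i = v_0 → v_1 → … → v_2 = j of Σ_t A[v_t][v_{t+1}]. For example, for (i, j) = (0, 1) we minimise over 2 possible intermediate vertex sequences; the minimum is 0, attained along the walk 0 → 1 → 1.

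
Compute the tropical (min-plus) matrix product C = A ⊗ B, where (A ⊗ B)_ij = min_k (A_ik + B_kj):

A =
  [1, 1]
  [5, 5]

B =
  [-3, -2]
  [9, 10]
A ⊗ B =
  [-2, -1]
  [2, 3]

Apply the min-plus product entry-by-entry:
  C[0][0] = min over k of (A[0][0] + B[0][0] = 1 + -3 = -2, A[0][1] + B[1][0] = 1 + 9 = 10) = -2 (attained at k = 0)
  C[0][1] = min over k of (A[0][0] + B[0][1] = 1 + -2 = -1, A[0][1] + B[1][1] = 1 + 10 = 11) = -1 (attained at k = 0)
  C[1][0] = min over k of (A[1][0] + B[0][0] = 5 + -3 = 2, A[1][1] + B[1][0] = 5 + 9 = 14) = 2 (attained at k = 0)
  C[1][1] = min over k of (A[1][0] + B[0][1] = 5 + -2 = 3, A[1][1] + B[1][1] = 5 + 10 = 15) = 3 (attained at k = 0)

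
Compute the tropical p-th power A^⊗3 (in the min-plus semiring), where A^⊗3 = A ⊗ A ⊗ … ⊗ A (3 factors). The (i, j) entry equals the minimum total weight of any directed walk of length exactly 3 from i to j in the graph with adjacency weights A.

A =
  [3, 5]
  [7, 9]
A^⊗3 =
  [9, 11]
  [13, 15]

Each entry (A^⊗3)_ij equals the minimum over all length-3 walks i = v_0 → v_1 → … → v_3 = j of Σ_t A[v_t][v_{t+1}]. For example, for (i, j) = (0, 1) we minimise over 4 possible intermediate vertex sequences; the minimum is 11, attained along the walk 0 → 0 → 0 → 1.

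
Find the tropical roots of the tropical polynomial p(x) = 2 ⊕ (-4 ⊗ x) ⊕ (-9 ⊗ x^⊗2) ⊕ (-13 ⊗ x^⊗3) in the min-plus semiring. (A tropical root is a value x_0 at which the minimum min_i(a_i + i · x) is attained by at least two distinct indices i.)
Roots: {4, 5, 6}

Each tropical root is a break point of the lower envelope of the lines y = a_i + i · x (there are 4 lines, with slopes 0, 1, ..., 3). Only the lines that attain the minimum somewhere contribute to roots; other lines are dominated. Here the surviving (envelope) indices are i = 3, i = 2, i = 1, i = 0.
Intersections between consecutive envelope lines give the roots: for adjacent envelope indices i < j the intersection is x = (a_i − a_j) / (j − i). Reading off the sorted break points: {4, 5, 6}.
Verification: at each break x_0, at least two indices attain the minimum of min_i(a_i + i · x_0).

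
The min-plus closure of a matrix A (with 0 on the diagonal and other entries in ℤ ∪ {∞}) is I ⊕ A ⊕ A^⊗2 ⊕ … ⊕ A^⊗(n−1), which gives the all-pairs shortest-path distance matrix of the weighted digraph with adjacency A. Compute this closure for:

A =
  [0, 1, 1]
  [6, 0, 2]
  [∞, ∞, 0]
Closure =
  [0, 1, 1]
  [6, 0, 2]
  [∞, ∞, 0]

This is the Floyd-Warshall all-pairs shortest-path computation. For each intermediate vertex k = 0, 1, …, 2, update dist[i][j] ← min(dist[i][j], dist[i][k] + dist[k][j]). The final matrix gives, for each (i, j), the minimum total weight of any directed path from i to j (possibly empty when i = j).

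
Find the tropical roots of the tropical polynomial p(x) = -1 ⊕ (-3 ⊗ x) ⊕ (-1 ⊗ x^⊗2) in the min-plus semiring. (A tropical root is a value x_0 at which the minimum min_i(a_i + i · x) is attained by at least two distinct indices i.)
Roots: {-2, 2}

Each tropical root is a break point of the lower envelope of the lines y = a_i + i · x (there are 3 lines, with slopes 0, 1, ..., 2). Only the lines that attain the minimum somewhere contribute to roots; other lines are dominated. Here the surviving (envelope) indices are i = 2, i = 1, i = 0.
Intersections between consecutive envelope lines give the roots: for adjacent envelope indices i < j the intersection is x = (a_i − a_j) / (j − i). Reading off the sorted break points: {-2, 2}.
Verification: at each break x_0, at least two indices attain the minimum of min_i(a_i + i · x_0).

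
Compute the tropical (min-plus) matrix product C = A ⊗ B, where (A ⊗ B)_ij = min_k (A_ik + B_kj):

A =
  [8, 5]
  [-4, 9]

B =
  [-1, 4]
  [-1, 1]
A ⊗ B =
  [4, 6]
  [-5, 0]

Apply the min-plus product entry-by-entry:
  C[0][0] = min over k of (A[0][0] + B[0][0] = 8 + -1 = 7, A[0][1] + B[1][0] = 5 + -1 = 4) = 4 (attained at k = 1)
  C[0][1] = min over k of (A[0][0] + B[0][1] = 8 + 4 = 12, A[0][1] + B[1][1] = 5 + 1 = 6) = 6 (attained at k = 1)
  C[1][0] = min over k of (A[1][0] + B[0][0] = -4 + -1 = -5, A[1][1] + B[1][0] = 9 + -1 = 8) = -5 (attained at k = 0)
  C[1][1] = min over k of (A[1][0] + B[0][1] = -4 + 4 = 0, A[1][1] + B[1][1] = 9 + 1 = 10) = 0 (attained at k = 0)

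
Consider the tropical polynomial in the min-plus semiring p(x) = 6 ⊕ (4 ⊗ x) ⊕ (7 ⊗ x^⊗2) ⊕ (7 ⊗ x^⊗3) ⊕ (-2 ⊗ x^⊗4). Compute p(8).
p(8) = 6

A tropical monomial a ⊗ x^⊗i evaluates to a + i · x. Evaluating each term at x = 8:
  Term 0 contributes 6 + 0 · 8 = 6
  Term 1 contributes 4 + 1 · 8 = 12
  Term 2 contributes 7 + 2 · 8 = 23
  Term 3 contributes 7 + 3 · 8 = 31
  Term 4 contributes -2 + 4 · 8 = 30
p(8) = ⊕ of these = min[6, 12, 23, 31, 30] = 6.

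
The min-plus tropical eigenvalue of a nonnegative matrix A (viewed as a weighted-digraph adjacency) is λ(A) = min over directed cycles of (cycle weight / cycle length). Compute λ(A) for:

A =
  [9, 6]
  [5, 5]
λ(A) = 5

Enumerate directed cycles and compute their means (weight / length). Sample:
  cycle 0 → 0: weight = 9, length = 1, mean = 9/1 ≈ 9.000
  cycle 1 → 1: weight = 5, length = 1, mean = 5/1 ≈ 5.000
  cycle 0 → 1 → 0: weight = 11, length = 2, mean = 11/2 ≈ 5.500
  cycle 1 → 0 → 1: weight = 11, length = 2, mean = 11/2 ≈ 5.500
Minimum mean = 5.000, attained e.g. along the cycle 1 → 1 with weight 5 and length 1. So λ(A) = 5/1 = 5.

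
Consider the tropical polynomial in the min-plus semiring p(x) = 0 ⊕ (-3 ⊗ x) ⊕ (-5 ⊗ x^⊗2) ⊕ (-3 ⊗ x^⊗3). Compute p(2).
p(2) = -1

A tropical monomial a ⊗ x^⊗i evaluates to a + i · x. Evaluating each term at x = 2:
  Term 0 contributes 0 + 0 · 2 = 0
  Term 1 contributes -3 + 1 · 2 = -1
  Term 2 contributes -5 + 2 · 2 = -1
  Term 3 contributes -3 + 3 · 2 = 3
p(2) = ⊕ of these = min[0, -1, -1, 3] = -1.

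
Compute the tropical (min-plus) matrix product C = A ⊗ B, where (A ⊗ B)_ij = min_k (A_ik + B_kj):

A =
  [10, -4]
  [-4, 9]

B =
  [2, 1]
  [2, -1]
A ⊗ B =
  [-2, -5]
  [-2, -3]

Apply the min-plus product entry-by-entry:
  C[0][0] = min over k of (A[0][0] + B[0][0] = 10 + 2 = 12, A[0][1] + B[1][0] = -4 + 2 = -2) = -2 (attained at k = 1)
  C[0][1] = min over k of (A[0][0] + B[0][1] = 10 + 1 = 11, A[0][1] + B[1][1] = -4 + -1 = -5) = -5 (attained at k = 1)
  C[1][0] = min over k of (A[1][0] + B[0][0] = -4 + 2 = -2, A[1][1] + B[1][0] = 9 + 2 = 11) = -2 (attained at k = 0)
  C[1][1] = min over k of (A[1][0] + B[0][1] = -4 + 1 = -3, A[1][1] + B[1][1] = 9 + -1 = 8) = -3 (attained at k = 0)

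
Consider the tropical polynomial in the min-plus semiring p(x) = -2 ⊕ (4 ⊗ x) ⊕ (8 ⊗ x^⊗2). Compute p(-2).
p(-2) = -2

A tropical monomial a ⊗ x^⊗i evaluates to a + i · x. Evaluating each term at x = -2:
  Term 0 contributes -2 + 0 · -2 = -2
  Term 1 contributes 4 + 1 · -2 = 2
  Term 2 contributes 8 + 2 · -2 = 4
p(-2) = ⊕ of these = min[-2, 2, 4] = -2.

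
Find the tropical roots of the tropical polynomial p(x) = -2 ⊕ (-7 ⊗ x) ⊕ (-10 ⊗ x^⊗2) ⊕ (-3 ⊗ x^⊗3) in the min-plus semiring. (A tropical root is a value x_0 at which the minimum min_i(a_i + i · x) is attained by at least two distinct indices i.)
Roots: {-7, 3, 5}

Each tropical root is a break point of the lower envelope of the lines y = a_i + i · x (there are 4 lines, with slopes 0, 1, ..., 3). Only the lines that attain the minimum somewhere contribute to roots; other lines are dominated. Here the surviving (envelope) indices are i = 3, i = 2, i = 1, i = 0.
Intersections between consecutive envelope lines give the roots: for adjacent envelope indices i < j the intersection is x = (a_i − a_j) / (j − i). Reading off the sorted break points: {-7, 3, 5}.
Verification: at each break x_0, at least two indices attain the minimum of min_i(a_i + i · x_0).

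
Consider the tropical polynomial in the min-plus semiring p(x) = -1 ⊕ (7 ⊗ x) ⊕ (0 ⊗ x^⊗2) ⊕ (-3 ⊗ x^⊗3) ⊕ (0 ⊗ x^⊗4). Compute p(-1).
p(-1) = -6

A tropical monomial a ⊗ x^⊗i evaluates to a + i · x. Evaluating each term at x = -1:
  Term 0 contributes -1 + 0 · -1 = -1
  Term 1 contributes 7 + 1 · -1 = 6
  Term 2 contributes 0 + 2 · -1 = -2
  Term 3 contributes -3 + 3 · -1 = -6
  Term 4 contributes 0 + 4 · -1 = -4
p(-1) = ⊕ of these = min[-1, 6, -2, -6, -4] = -6.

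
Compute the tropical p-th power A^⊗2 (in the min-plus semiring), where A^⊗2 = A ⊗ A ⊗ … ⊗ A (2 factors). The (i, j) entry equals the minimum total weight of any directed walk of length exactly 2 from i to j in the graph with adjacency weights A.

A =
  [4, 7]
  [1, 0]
A^⊗2 =
  [8, 7]
  [1, 0]

Each entry (A^⊗2)_ij equals the minimum over all length-2 walks i = v_0 → v_1 → … → v_2 = j of Σ_t A[v_t][v_{t+1}]. For example, for (i, j) = (0, 1) we minimise over 2 possible intermediate vertex sequences; the minimum is 7, attained along the walk 0 → 1 → 1.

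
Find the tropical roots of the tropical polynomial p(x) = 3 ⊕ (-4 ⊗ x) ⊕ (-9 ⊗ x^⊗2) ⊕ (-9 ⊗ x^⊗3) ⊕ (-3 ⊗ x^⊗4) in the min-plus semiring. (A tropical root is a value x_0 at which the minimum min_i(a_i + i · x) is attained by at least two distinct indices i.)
Roots: {-6, 0, 5, 7}

Each tropical root is a break point of the lower envelope of the lines y = a_i + i · x (there are 5 lines, with slopes 0, 1, ..., 4). Only the lines that attain the minimum somewhere contribute to roots; other lines are dominated. Here the surviving (envelope) indices are i = 4, i = 3, i = 2, i = 1, i = 0.
Intersections between consecutive envelope lines give the roots: for adjacent envelope indices i < j the intersection is x = (a_i − a_j) / (j − i). Reading off the sorted break points: {-6, 0, 5, 7}.
Verification: at each break x_0, at least two indices attain the minimum of min_i(a_i + i · x_0).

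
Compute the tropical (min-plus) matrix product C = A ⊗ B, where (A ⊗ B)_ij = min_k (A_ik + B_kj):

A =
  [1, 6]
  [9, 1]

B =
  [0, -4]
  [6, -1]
A ⊗ B =
  [1, -3]
  [7, 0]

Apply the min-plus product entry-by-entry:
  C[0][0] = min over k of (A[0][0] + B[0][0] = 1 + 0 = 1, A[0][1] + B[1][0] = 6 + 6 = 12) = 1 (attained at k = 0)
  C[0][1] = min over k of (A[0][0] + B[0][1] = 1 + -4 = -3, A[0][1] + B[1][1] = 6 + -1 = 5) = -3 (attained at k = 0)
  C[1][0] = min over k of (A[1][0] + B[0][0] = 9 + 0 = 9, A[1][1] + B[1][0] = 1 + 6 = 7) = 7 (attained at k = 1)
  C[1][1] = min over k of (A[1][0] + B[0][1] = 9 + -4 = 5, A[1][1] + B[1][1] = 1 + -1 = 0) = 0 (attained at k = 1)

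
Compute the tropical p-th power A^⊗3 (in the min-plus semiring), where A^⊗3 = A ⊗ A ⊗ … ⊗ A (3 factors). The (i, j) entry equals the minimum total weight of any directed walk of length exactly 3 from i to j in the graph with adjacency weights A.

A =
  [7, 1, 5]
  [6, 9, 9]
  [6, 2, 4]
A^⊗3 =
  [13, 8, 12]
  [13, 13, 15]
  [12, 9, 12]

Each entry (A^⊗3)_ij equals the minimum over all length-3 walks i = v_0 → v_1 → … → v_3 = j of Σ_t A[v_t][v_{t+1}]. For example, for (i, j) = (0, 2) we minimise over 9 possible intermediate vertex sequences; the minimum is 12, attained along the walk 0 → 1 → 0 → 2.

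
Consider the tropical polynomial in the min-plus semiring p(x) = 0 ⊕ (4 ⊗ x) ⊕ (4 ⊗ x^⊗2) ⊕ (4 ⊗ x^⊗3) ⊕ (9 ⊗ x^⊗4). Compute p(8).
p(8) = 0

A tropical monomial a ⊗ x^⊗i evaluates to a + i · x. Evaluating each term at x = 8:
  Term 0 contributes 0 + 0 · 8 = 0
  Term 1 contributes 4 + 1 · 8 = 12
  Term 2 contributes 4 + 2 · 8 = 20
  Term 3 contributes 4 + 3 · 8 = 28
  Term 4 contributes 9 + 4 · 8 = 41
p(8) = ⊕ of these = min[0, 12, 20, 28, 41] = 0.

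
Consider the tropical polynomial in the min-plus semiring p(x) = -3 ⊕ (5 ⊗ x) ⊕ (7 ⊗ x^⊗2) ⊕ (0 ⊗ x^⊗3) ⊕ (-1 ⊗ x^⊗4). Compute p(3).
p(3) = -3

A tropical monomial a ⊗ x^⊗i evaluates to a + i · x. Evaluating each term at x = 3:
  Term 0 contributes -3 + 0 · 3 = -3
  Term 1 contributes 5 + 1 · 3 = 8
  Term 2 contributes 7 + 2 · 3 = 13
  Term 3 contributes 0 + 3 · 3 = 9
  Term 4 contributes -1 + 4 · 3 = 11
p(3) = ⊕ of these = min[-3, 8, 13, 9, 11] = -3.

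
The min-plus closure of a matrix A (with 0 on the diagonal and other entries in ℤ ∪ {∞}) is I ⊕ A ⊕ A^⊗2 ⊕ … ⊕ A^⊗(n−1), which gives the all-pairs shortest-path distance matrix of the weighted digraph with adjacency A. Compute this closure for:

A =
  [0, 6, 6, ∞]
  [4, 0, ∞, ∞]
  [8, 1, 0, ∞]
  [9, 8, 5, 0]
Closure =
  [0, 6, 6, ∞]
  [4, 0, 10, ∞]
  [5, 1, 0, ∞]
  [9, 6, 5, 0]

This is the Floyd-Warshall all-pairs shortest-path computation. For each intermediate vertex k = 0, 1, …, 3, update dist[i][j] ← min(dist[i][j], dist[i][k] + dist[k][j]). The final matrix gives, for each (i, j), the minimum total weight of any directed path from i to j (possibly empty when i = j).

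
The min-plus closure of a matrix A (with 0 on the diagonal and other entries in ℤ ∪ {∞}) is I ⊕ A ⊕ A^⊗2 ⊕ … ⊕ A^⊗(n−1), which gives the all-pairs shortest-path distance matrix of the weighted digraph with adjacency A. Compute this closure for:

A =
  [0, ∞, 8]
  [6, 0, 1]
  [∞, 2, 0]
Closure =
  [0, 10, 8]
  [6, 0, 1]
  [8, 2, 0]

This is the Floyd-Warshall all-pairs shortest-path computation. For each intermediate vertex k = 0, 1, …, 2, update dist[i][j] ← min(dist[i][j], dist[i][k] + dist[k][j]). The final matrix gives, for each (i, j), the minimum total weight of any directed path from i to j (possibly empty when i = j).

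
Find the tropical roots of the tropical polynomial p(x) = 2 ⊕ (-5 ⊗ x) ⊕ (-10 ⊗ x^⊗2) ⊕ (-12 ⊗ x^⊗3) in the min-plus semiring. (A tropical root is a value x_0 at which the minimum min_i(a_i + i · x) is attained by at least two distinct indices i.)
Roots: {2, 5, 7}

Each tropical root is a break point of the lower envelope of the lines y = a_i + i · x (there are 4 lines, with slopes 0, 1, ..., 3). Only the lines that attain the minimum somewhere contribute to roots; other lines are dominated. Here the surviving (envelope) indices are i = 3, i = 2, i = 1, i = 0.
Intersections between consecutive envelope lines give the roots: for adjacent envelope indices i < j the intersection is x = (a_i − a_j) / (j − i). Reading off the sorted break points: {2, 5, 7}.
Verification: at each break x_0, at least two indices attain the minimum of min_i(a_i + i · x_0).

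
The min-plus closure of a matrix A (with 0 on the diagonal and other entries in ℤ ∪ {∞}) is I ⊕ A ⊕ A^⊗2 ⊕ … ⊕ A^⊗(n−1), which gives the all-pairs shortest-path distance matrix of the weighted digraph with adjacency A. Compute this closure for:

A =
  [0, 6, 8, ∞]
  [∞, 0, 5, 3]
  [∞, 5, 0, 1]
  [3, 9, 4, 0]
Closure =
  [0, 6, 8, 9]
  [6, 0, 5, 3]
  [4, 5, 0, 1]
  [3, 9, 4, 0]

This is the Floyd-Warshall all-pairs shortest-path computation. For each intermediate vertex k = 0, 1, …, 3, update dist[i][j] ← min(dist[i][j], dist[i][k] + dist[k][j]). The final matrix gives, for each (i, j), the minimum total weight of any directed path from i to j (possibly empty when i = j).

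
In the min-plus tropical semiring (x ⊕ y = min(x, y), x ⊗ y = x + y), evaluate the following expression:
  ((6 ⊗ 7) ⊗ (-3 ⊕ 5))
((6 ⊗ 7) ⊗ (-3 ⊕ 5)) = 10

Expand innermost to outermost. Recall ⊕ takes the minimum of its arguments and ⊗ takes their sum. Working out the expression ((6 ⊗ 7) ⊗ (-3 ⊕ 5)) gives 10.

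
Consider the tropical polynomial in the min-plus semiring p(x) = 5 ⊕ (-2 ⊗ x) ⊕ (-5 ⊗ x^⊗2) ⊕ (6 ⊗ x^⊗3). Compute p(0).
p(0) = -5

A tropical monomial a ⊗ x^⊗i evaluates to a + i · x. Evaluating each term at x = 0:
  Term 0 contributes 5 + 0 · 0 = 5
  Term 1 contributes -2 + 1 · 0 = -2
  Term 2 contributes -5 + 2 · 0 = -5
  Term 3 contributes 6 + 3 · 0 = 6
p(0) = ⊕ of these = min[5, -2, -5, 6] = -5.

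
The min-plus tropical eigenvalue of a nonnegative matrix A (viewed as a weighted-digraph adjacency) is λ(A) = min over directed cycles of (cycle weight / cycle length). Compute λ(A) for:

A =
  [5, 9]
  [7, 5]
λ(A) = 5

Enumerate directed cycles and compute their means (weight / length). Sample:
  cycle 0 → 0: weight = 5, length = 1, mean = 5/1 ≈ 5.000
  cycle 1 → 1: weight = 5, length = 1, mean = 5/1 ≈ 5.000
  cycle 0 → 1 → 0: weight = 16, length = 2, mean = 16/2 ≈ 8.000
  cycle 1 → 0 → 1: weight = 16, length = 2, mean = 16/2 ≈ 8.000
Minimum mean = 5.000, attained e.g. along the cycle 0 → 0 with weight 5 and length 1. So λ(A) = 5/1 = 5.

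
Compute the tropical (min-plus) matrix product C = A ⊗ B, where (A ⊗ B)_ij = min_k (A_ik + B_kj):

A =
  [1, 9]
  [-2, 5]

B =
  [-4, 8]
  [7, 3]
A ⊗ B =
  [-3, 9]
  [-6, 6]

Apply the min-plus product entry-by-entry:
  C[0][0] = min over k of (A[0][0] + B[0][0] = 1 + -4 = -3, A[0][1] + B[1][0] = 9 + 7 = 16) = -3 (attained at k = 0)
  C[0][1] = min over k of (A[0][0] + B[0][1] = 1 + 8 = 9, A[0][1] + B[1][1] = 9 + 3 = 12) = 9 (attained at k = 0)
  C[1][0] = min over k of (A[1][0] + B[0][0] = -2 + -4 = -6, A[1][1] + B[1][0] = 5 + 7 = 12) = -6 (attained at k = 0)
  C[1][1] = min over k of (A[1][0] + B[0][1] = -2 + 8 = 6, A[1][1] + B[1][1] = 5 + 3 = 8) = 6 (attained at k = 0)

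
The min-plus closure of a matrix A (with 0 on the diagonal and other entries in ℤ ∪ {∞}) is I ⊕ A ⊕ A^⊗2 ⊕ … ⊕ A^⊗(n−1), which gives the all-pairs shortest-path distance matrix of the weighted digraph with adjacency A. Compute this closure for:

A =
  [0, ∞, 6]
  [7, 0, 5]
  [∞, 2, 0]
Closure =
  [0, 8, 6]
  [7, 0, 5]
  [9, 2, 0]

This is the Floyd-Warshall all-pairs shortest-path computation. For each intermediate vertex k = 0, 1, …, 2, update dist[i][j] ← min(dist[i][j], dist[i][k] + dist[k][j]). The final matrix gives, for each (i, j), the minimum total weight of any directed path from i to j (possibly empty when i = j).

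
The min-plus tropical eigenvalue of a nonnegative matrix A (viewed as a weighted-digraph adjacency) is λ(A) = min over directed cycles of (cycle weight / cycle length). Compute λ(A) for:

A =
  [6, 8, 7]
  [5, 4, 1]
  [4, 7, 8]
λ(A) = 4

Enumerate directed cycles and compute their means (weight / length). Sample:
  cycle 0 → 0: weight = 6, length = 1, mean = 6/1 ≈ 6.000
  cycle 1 → 1: weight = 4, length = 1, mean = 4/1 ≈ 4.000
  cycle 2 → 2: weight = 8, length = 1, mean = 8/1 ≈ 8.000
  cycle 0 → 1 → 0: weight = 13, length = 2, mean = 13/2 ≈ 6.500
  cycle 0 → 2 → 0: weight = 11, length = 2, mean = 11/2 ≈ 5.500
  cycle 1 → 0 → 1: weight = 13, length = 2, mean = 13/2 ≈ 6.500
Minimum mean = 4.000, attained e.g. along the cycle 1 → 1 with weight 4 and length 1. So λ(A) = 4/1 = 4.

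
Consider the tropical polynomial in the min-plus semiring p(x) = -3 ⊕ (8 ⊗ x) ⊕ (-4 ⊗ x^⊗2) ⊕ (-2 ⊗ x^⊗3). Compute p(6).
p(6) = -3

A tropical monomial a ⊗ x^⊗i evaluates to a + i · x. Evaluating each term at x = 6:
  Term 0 contributes -3 + 0 · 6 = -3
  Term 1 contributes 8 + 1 · 6 = 14
  Term 2 contributes -4 + 2 · 6 = 8
  Term 3 contributes -2 + 3 · 6 = 16
p(6) = ⊕ of these = min[-3, 14, 8, 16] = -3.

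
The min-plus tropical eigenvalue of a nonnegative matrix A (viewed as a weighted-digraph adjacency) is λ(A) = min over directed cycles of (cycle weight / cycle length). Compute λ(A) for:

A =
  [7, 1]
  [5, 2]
λ(A) = 2

Enumerate directed cycles and compute their means (weight / length). Sample:
  cycle 0 → 0: weight = 7, length = 1, mean = 7/1 ≈ 7.000
  cycle 1 → 1: weight = 2, length = 1, mean = 2/1 ≈ 2.000
  cycle 0 → 1 → 0: weight = 6, length = 2, mean = 6/2 ≈ 3.000
  cycle 1 → 0 → 1: weight = 6, length = 2, mean = 6/2 ≈ 3.000
Minimum mean = 2.000, attained e.g. along the cycle 1 → 1 with weight 2 and length 1. So λ(A) = 2/1 = 2.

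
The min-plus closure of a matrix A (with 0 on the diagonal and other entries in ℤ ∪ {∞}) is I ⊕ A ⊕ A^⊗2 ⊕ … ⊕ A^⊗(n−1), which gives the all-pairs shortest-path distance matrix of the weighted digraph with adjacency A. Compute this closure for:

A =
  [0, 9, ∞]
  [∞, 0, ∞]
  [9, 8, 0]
Closure =
  [0, 9, ∞]
  [∞, 0, ∞]
  [9, 8, 0]

This is the Floyd-Warshall all-pairs shortest-path computation. For each intermediate vertex k = 0, 1, …, 2, update dist[i][j] ← min(dist[i][j], dist[i][k] + dist[k][j]). The final matrix gives, for each (i, j), the minimum total weight of any directed path from i to j (possibly empty when i = j).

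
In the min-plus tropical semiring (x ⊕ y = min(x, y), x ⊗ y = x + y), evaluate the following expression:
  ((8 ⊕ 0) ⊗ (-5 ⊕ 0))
((8 ⊕ 0) ⊗ (-5 ⊕ 0)) = -5

Expand innermost to outermost. Recall ⊕ takes the minimum of its arguments and ⊗ takes their sum. Working out the expression ((8 ⊕ 0) ⊗ (-5 ⊕ 0)) gives -5.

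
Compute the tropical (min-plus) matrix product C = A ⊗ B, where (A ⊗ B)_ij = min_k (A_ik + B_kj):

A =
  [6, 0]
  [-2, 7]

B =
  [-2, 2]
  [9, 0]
A ⊗ B =
  [4, 0]
  [-4, 0]

Apply the min-plus product entry-by-entry:
  C[0][0] = min over k of (A[0][0] + B[0][0] = 6 + -2 = 4, A[0][1] + B[1][0] = 0 + 9 = 9) = 4 (attained at k = 0)
  C[0][1] = min over k of (A[0][0] + B[0][1] = 6 + 2 = 8, A[0][1] + B[1][1] = 0 + 0 = 0) = 0 (attained at k = 1)
  C[1][0] = min over k of (A[1][0] + B[0][0] = -2 + -2 = -4, A[1][1] + B[1][0] = 7 + 9 = 16) = -4 (attained at k = 0)
  C[1][1] = min over k of (A[1][0] + B[0][1] = -2 + 2 = 0, A[1][1] + B[1][1] = 7 + 0 = 7) = 0 (attained at k = 0)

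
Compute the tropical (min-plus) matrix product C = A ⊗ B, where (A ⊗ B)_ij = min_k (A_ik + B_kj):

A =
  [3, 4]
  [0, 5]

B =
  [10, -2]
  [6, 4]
A ⊗ B =
  [10, 1]
  [10, -2]

Apply the min-plus product entry-by-entry:
  C[0][0] = min over k of (A[0][0] + B[0][0] = 3 + 10 = 13, A[0][1] + B[1][0] = 4 + 6 = 10) = 10 (attained at k = 1)
  C[0][1] = min over k of (A[0][0] + B[0][1] = 3 + -2 = 1, A[0][1] + B[1][1] = 4 + 4 = 8) = 1 (attained at k = 0)
  C[1][0] = min over k of (A[1][0] + B[0][0] = 0 + 10 = 10, A[1][1] + B[1][0] = 5 + 6 = 11) = 10 (attained at k = 0)
  C[1][1] = min over k of (A[1][0] + B[0][1] = 0 + -2 = -2, A[1][1] + B[1][1] = 5 + 4 = 9) = -2 (attained at k = 0)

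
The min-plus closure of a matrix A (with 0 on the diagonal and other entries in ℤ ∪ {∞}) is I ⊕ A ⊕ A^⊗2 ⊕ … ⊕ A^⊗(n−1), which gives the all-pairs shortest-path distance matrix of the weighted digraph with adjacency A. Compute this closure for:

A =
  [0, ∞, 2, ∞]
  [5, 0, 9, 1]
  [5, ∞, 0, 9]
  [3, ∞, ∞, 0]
Closure =
  [0, ∞, 2, 11]
  [4, 0, 6, 1]
  [5, ∞, 0, 9]
  [3, ∞, 5, 0]

This is the Floyd-Warshall all-pairs shortest-path computation. For each intermediate vertex k = 0, 1, …, 3, update dist[i][j] ← min(dist[i][j], dist[i][k] + dist[k][j]). The final matrix gives, for each (i, j), the minimum total weight of any directed path from i to j (possibly empty when i = j).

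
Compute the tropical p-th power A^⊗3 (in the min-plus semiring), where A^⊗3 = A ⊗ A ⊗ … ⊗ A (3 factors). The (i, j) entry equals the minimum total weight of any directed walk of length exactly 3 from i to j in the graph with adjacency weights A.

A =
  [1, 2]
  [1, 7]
A^⊗3 =
  [3, 4]
  [3, 4]

Each entry (A^⊗3)_ij equals the minimum over all length-3 walks i = v_0 → v_1 → … → v_3 = j of Σ_t A[v_t][v_{t+1}]. For example, for (i, j) = (0, 1) we minimise over 4 possible intermediate vertex sequences; the minimum is 4, attained along the walk 0 → 0 → 0 → 1.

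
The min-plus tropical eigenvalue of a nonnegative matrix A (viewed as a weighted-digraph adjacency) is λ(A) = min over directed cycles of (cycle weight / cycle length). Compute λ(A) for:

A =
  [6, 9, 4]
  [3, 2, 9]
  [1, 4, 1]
λ(A) = 1

Enumerate directed cycles and compute their means (weight / length). Sample:
  cycle 0 → 0: weight = 6, length = 1, mean = 6/1 ≈ 6.000
  cycle 1 → 1: weight = 2, length = 1, mean = 2/1 ≈ 2.000
  cycle 2 → 2: weight = 1, length = 1, mean = 1/1 ≈ 1.000
  cycle 0 → 1 → 0: weight = 12, length = 2, mean = 12/2 ≈ 6.000
  cycle 0 → 2 → 0: weight = 5, length = 2, mean = 5/2 ≈ 2.500
  cycle 1 → 0 → 1: weight = 12, length = 2, mean = 12/2 ≈ 6.000
Minimum mean = 1.000, attained e.g. along the cycle 2 → 2 with weight 1 and length 1. So λ(A) = 1/1 = 1.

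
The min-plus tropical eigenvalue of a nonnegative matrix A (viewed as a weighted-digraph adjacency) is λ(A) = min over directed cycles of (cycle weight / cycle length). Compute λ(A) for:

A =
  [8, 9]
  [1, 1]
λ(A) = 1

Enumerate directed cycles and compute their means (weight / length). Sample:
  cycle 0 → 0: weight = 8, length = 1, mean = 8/1 ≈ 8.000
  cycle 1 → 1: weight = 1, length = 1, mean = 1/1 ≈ 1.000
  cycle 0 → 1 → 0: weight = 10, length = 2, mean = 10/2 ≈ 5.000
  cycle 1 → 0 → 1: weight = 10, length = 2, mean = 10/2 ≈ 5.000
Minimum mean = 1.000, attained e.g. along the cycle 1 → 1 with weight 1 and length 1. So λ(A) = 1/1 = 1.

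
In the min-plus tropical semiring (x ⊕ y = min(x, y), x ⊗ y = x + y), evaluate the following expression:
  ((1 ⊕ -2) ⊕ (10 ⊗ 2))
((1 ⊕ -2) ⊕ (10 ⊗ 2)) = -2

Expand innermost to outermost. Recall ⊕ takes the minimum of its arguments and ⊗ takes their sum. Working out the expression ((1 ⊕ -2) ⊕ (10 ⊗ 2)) gives -2.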